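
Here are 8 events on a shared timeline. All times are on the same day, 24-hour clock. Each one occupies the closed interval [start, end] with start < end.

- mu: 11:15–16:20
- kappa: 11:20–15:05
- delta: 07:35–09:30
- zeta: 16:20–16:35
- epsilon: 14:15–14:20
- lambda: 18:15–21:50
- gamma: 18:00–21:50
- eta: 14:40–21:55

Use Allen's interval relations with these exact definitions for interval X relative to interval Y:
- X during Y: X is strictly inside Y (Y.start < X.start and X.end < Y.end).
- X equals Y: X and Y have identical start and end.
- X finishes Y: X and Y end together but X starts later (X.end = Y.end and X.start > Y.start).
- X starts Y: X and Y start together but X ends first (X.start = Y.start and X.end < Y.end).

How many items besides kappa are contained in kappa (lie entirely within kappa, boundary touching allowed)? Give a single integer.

Target kappa = [11:20, 15:05].
delta [07:35, 09:30] → before → no.
epsilon [14:15, 14:20] → during → counts.
eta [14:40, 21:55] → overlapped-by → no.
gamma [18:00, 21:50] → after → no.
lambda [18:15, 21:50] → after → no.
mu [11:15, 16:20] → contains → no.
zeta [16:20, 16:35] → after → no.
Total: 1.

1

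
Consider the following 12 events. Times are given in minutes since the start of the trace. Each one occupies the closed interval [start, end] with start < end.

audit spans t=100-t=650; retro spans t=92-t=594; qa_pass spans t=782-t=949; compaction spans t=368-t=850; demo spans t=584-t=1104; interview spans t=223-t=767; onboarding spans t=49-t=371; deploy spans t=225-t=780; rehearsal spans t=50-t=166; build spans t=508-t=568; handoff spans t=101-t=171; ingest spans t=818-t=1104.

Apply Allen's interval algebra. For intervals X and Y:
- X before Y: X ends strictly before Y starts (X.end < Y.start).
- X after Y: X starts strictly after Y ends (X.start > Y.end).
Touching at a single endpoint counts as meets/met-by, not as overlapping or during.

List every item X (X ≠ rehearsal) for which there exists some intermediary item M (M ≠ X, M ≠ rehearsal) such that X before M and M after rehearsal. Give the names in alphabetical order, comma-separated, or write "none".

Target rehearsal = [t=50, t=166].
Intermediaries M with M after rehearsal: build, compaction, demo, deploy, ingest, interview, qa_pass.
Via build — items with X before build: handoff, onboarding.
Via compaction — items with X before compaction: handoff.
Via demo — items with X before demo: build, handoff, onboarding.
Via deploy — items with X before deploy: handoff.
Via ingest — items with X before ingest: audit, build, deploy, handoff, interview, onboarding, retro.
Via interview — items with X before interview: handoff.
Via qa_pass — items with X before qa_pass: audit, build, deploy, handoff, interview, onboarding, retro.
Union: audit, build, deploy, handoff, interview, onboarding, retro.

audit, build, deploy, handoff, interview, onboarding, retro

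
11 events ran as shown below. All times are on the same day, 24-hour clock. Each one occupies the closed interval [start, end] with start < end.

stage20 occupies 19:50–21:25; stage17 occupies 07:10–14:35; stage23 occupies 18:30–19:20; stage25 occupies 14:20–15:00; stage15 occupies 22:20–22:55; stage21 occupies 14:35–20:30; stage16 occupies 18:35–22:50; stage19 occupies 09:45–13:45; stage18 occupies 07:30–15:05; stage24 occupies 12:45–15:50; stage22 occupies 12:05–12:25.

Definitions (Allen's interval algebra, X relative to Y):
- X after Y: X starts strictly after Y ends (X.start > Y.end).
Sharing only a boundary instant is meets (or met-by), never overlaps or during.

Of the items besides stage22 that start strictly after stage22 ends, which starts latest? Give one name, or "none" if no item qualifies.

stage15

Target stage22 = [12:05, 12:25].
stage15 [22:20, 22:55] → after → candidate.
stage16 [18:35, 22:50] → after → candidate.
stage17 [07:10, 14:35] → contains → excluded.
stage18 [07:30, 15:05] → contains → excluded.
stage19 [09:45, 13:45] → contains → excluded.
stage20 [19:50, 21:25] → after → candidate.
stage21 [14:35, 20:30] → after → candidate.
stage23 [18:30, 19:20] → after → candidate.
stage24 [12:45, 15:50] → after → candidate.
stage25 [14:20, 15:00] → after → candidate.
Among candidates, latest start is 22:20 → stage15.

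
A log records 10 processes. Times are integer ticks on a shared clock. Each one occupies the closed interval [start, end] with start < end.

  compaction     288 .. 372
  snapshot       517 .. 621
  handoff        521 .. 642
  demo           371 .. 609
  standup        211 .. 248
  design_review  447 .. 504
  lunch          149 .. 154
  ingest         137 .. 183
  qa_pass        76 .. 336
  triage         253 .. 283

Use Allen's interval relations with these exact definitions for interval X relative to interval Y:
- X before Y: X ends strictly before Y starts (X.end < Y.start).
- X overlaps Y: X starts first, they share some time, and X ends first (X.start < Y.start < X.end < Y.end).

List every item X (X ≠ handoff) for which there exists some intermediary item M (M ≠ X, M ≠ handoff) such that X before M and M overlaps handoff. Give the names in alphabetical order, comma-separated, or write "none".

Target handoff = [521, 642].
Intermediaries M with M overlaps handoff: demo, snapshot.
Via demo — items with X before demo: ingest, lunch, qa_pass, standup, triage.
Via snapshot — items with X before snapshot: compaction, design_review, ingest, lunch, qa_pass, standup, triage.
Union: compaction, design_review, ingest, lunch, qa_pass, standup, triage.

compaction, design_review, ingest, lunch, qa_pass, standup, triage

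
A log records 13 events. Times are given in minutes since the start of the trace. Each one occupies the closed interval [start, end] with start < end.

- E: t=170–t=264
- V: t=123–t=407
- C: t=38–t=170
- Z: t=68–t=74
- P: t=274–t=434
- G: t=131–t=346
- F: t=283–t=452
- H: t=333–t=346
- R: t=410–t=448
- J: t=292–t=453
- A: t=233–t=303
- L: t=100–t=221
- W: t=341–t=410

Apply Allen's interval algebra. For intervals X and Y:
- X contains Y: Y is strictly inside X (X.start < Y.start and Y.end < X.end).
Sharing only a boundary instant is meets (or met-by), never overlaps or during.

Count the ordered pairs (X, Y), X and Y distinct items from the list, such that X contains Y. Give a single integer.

Checking all 156 ordered pairs for relation 'contains'; matching pairs in alphabetical order:
(C, Z): C contains Z ✓
(F, H): F contains H ✓
(F, R): F contains R ✓
(F, W): F contains W ✓
(G, A): G contains A ✓
(G, E): G contains E ✓
(J, H): J contains H ✓
(J, R): J contains R ✓
(J, W): J contains W ✓
(P, H): P contains H ✓
(P, W): P contains W ✓
(V, A): V contains A ✓
(V, E): V contains E ✓
(V, G): V contains G ✓
(V, H): V contains H ✓
Count: 15.

15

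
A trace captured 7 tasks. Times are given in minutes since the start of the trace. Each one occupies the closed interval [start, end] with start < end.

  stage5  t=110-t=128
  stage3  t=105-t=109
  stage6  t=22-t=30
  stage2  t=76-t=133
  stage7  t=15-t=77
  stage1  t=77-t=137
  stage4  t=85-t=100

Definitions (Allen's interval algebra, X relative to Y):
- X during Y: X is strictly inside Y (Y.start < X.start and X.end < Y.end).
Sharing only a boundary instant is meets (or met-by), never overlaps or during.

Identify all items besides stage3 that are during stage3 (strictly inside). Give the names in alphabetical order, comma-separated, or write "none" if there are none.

none

Target stage3 = [t=105, t=109].
stage1 [t=77, t=137] → contains → no.
stage2 [t=76, t=133] → contains → no.
stage4 [t=85, t=100] → before → no.
stage5 [t=110, t=128] → after → no.
stage6 [t=22, t=30] → before → no.
stage7 [t=15, t=77] → before → no.
Result: none.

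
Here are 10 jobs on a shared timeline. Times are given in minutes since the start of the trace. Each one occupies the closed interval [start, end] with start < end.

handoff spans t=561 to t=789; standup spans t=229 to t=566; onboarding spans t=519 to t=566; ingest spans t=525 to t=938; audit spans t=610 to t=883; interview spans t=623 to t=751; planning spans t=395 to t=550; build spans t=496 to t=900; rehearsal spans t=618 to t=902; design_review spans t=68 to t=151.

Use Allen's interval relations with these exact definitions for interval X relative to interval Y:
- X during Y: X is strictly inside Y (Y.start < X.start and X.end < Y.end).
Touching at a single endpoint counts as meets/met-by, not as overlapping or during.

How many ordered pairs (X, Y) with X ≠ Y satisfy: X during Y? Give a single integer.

Checking all 90 ordered pairs for relation 'during'; matching pairs in alphabetical order:
(audit, build): audit during build ✓
(audit, ingest): audit during ingest ✓
(handoff, build): handoff during build ✓
(handoff, ingest): handoff during ingest ✓
(interview, audit): interview during audit ✓
(interview, build): interview during build ✓
(interview, handoff): interview during handoff ✓
(interview, ingest): interview during ingest ✓
(interview, rehearsal): interview during rehearsal ✓
(onboarding, build): onboarding during build ✓
(planning, standup): planning during standup ✓
(rehearsal, ingest): rehearsal during ingest ✓
Count: 12.

12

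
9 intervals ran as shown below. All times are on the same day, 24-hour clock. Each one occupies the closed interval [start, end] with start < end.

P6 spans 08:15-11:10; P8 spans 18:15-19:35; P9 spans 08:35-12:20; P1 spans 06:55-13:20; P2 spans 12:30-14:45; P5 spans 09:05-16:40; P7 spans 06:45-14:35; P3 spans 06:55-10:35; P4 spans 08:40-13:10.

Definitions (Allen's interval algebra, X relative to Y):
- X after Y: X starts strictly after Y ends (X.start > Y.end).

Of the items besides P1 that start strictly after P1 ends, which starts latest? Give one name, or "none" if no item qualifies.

P8

Target P1 = [06:55, 13:20].
P2 [12:30, 14:45] → overlapped-by → excluded.
P3 [06:55, 10:35] → starts → excluded.
P4 [08:40, 13:10] → during → excluded.
P5 [09:05, 16:40] → overlapped-by → excluded.
P6 [08:15, 11:10] → during → excluded.
P7 [06:45, 14:35] → contains → excluded.
P8 [18:15, 19:35] → after → candidate.
P9 [08:35, 12:20] → during → excluded.
Among candidates, latest start is 18:15 → P8.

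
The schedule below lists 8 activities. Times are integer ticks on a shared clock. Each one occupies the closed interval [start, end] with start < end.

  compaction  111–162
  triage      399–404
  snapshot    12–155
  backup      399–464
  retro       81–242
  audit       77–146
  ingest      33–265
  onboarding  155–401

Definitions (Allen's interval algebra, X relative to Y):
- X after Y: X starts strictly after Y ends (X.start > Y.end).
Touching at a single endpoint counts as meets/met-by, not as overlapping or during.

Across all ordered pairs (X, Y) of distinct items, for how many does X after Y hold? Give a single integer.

Checking all 56 ordered pairs for relation 'after'; matching pairs in alphabetical order:
(backup, audit): backup after audit ✓
(backup, compaction): backup after compaction ✓
(backup, ingest): backup after ingest ✓
(backup, retro): backup after retro ✓
(backup, snapshot): backup after snapshot ✓
(onboarding, audit): onboarding after audit ✓
(triage, audit): triage after audit ✓
(triage, compaction): triage after compaction ✓
(triage, ingest): triage after ingest ✓
(triage, retro): triage after retro ✓
(triage, snapshot): triage after snapshot ✓
Count: 11.

11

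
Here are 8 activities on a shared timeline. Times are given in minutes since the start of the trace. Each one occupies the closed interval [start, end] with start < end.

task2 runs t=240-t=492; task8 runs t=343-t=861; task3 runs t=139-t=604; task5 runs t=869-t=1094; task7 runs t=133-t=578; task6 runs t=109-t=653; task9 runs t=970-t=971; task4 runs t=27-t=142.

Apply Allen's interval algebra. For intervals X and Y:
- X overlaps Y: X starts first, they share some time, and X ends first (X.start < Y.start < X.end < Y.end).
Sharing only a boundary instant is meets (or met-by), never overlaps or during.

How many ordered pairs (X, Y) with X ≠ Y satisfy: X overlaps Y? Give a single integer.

Checking all 56 ordered pairs for relation 'overlaps'; matching pairs in alphabetical order:
(task2, task8): task2 overlaps task8 ✓
(task3, task8): task3 overlaps task8 ✓
(task4, task3): task4 overlaps task3 ✓
(task4, task6): task4 overlaps task6 ✓
(task4, task7): task4 overlaps task7 ✓
(task6, task8): task6 overlaps task8 ✓
(task7, task3): task7 overlaps task3 ✓
(task7, task8): task7 overlaps task8 ✓
Count: 8.

8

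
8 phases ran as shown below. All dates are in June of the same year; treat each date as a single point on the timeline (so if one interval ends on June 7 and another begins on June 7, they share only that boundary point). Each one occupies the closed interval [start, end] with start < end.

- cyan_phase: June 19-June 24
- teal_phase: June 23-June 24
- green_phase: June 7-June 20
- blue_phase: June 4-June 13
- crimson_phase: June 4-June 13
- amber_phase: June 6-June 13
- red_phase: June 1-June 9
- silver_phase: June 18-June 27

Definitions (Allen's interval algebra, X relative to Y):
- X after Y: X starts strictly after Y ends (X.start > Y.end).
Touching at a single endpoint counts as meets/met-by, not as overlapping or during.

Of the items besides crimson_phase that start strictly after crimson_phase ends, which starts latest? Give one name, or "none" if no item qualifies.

teal_phase

Target crimson_phase = [June 4, June 13].
amber_phase [June 6, June 13] → finishes → excluded.
blue_phase [June 4, June 13] → equals → excluded.
cyan_phase [June 19, June 24] → after → candidate.
green_phase [June 7, June 20] → overlapped-by → excluded.
red_phase [June 1, June 9] → overlaps → excluded.
silver_phase [June 18, June 27] → after → candidate.
teal_phase [June 23, June 24] → after → candidate.
Among candidates, latest start is June 23 → teal_phase.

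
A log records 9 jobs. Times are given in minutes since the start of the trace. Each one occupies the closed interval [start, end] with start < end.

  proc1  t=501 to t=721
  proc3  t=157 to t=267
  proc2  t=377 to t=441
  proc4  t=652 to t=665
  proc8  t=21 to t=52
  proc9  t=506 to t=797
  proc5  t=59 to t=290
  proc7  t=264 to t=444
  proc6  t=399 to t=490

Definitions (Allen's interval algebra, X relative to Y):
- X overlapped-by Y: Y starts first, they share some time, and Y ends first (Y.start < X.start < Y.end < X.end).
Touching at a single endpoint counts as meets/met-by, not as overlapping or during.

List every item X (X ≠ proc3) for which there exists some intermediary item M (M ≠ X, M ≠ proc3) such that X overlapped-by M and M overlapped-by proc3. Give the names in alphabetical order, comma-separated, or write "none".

proc6

Target proc3 = [t=157, t=267].
Intermediaries M with M overlapped-by proc3: proc7.
Via proc7 — items with X overlapped-by proc7: proc6.
Union: proc6.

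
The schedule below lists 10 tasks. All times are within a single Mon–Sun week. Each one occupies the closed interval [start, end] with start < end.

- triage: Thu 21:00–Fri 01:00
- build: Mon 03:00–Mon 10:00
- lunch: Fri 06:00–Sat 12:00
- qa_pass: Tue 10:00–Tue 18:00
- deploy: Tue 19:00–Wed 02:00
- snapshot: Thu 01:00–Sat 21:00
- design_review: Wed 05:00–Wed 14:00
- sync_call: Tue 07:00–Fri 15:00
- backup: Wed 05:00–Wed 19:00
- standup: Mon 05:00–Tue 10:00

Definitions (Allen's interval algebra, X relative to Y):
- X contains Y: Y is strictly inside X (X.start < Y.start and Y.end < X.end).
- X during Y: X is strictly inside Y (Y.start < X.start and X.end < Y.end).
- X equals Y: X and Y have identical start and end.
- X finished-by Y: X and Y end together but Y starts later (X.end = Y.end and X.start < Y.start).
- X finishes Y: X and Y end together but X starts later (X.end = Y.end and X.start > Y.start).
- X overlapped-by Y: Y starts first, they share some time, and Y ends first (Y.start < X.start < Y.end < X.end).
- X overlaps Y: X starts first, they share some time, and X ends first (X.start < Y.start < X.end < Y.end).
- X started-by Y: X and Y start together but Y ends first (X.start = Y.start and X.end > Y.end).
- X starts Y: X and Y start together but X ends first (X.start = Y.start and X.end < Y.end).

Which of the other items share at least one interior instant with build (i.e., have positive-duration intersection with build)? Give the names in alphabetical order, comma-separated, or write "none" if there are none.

standup

Target build = [Mon 03:00, Mon 10:00].
backup [Wed 05:00, Wed 19:00] → after → no.
deploy [Tue 19:00, Wed 02:00] → after → no.
design_review [Wed 05:00, Wed 14:00] → after → no.
lunch [Fri 06:00, Sat 12:00] → after → no.
qa_pass [Tue 10:00, Tue 18:00] → after → no.
snapshot [Thu 01:00, Sat 21:00] → after → no.
standup [Mon 05:00, Tue 10:00] → overlapped-by → yes.
sync_call [Tue 07:00, Fri 15:00] → after → no.
triage [Thu 21:00, Fri 01:00] → after → no.
Result: standup.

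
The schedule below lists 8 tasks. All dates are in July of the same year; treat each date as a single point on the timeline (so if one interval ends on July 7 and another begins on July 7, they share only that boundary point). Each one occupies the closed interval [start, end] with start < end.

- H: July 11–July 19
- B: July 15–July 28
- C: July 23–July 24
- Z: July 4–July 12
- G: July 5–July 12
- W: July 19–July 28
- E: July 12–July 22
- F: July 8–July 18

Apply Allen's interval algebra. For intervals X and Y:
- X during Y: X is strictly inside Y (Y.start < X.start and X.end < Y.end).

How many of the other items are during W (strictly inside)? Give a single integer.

Target W = [July 19, July 28].
B [July 15, July 28] → finished-by → no.
C [July 23, July 24] → during → counts.
E [July 12, July 22] → overlaps → no.
F [July 8, July 18] → before → no.
G [July 5, July 12] → before → no.
H [July 11, July 19] → meets → no.
Z [July 4, July 12] → before → no.
Total: 1.

1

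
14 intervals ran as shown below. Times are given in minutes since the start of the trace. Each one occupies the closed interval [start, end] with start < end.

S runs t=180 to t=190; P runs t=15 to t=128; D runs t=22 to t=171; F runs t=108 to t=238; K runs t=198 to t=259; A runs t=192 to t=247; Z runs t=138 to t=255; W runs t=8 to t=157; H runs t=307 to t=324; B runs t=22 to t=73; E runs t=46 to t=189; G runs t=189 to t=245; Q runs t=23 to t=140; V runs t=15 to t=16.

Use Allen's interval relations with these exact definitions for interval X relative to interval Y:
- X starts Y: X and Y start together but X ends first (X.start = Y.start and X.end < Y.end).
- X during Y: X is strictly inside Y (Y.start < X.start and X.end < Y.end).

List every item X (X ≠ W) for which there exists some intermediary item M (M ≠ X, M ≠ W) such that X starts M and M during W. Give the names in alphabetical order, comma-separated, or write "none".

Target W = [t=8, t=157].
Intermediaries M with M during W: B, P, Q, V.
Via B — items with X starts B: none.
Via P — items with X starts P: V.
Via Q — items with X starts Q: none.
Via V — items with X starts V: none.
Union: V.

V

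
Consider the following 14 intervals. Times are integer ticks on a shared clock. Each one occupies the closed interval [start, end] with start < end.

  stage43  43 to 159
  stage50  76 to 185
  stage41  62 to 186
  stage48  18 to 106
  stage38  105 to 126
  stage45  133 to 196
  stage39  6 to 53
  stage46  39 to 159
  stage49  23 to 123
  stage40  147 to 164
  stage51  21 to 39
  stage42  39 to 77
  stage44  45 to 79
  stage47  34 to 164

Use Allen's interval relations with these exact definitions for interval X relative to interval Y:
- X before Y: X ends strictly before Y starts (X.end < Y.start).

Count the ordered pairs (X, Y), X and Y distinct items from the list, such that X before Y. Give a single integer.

Checking all 182 ordered pairs for relation 'before'; matching pairs in alphabetical order:
(stage38, stage40): stage38 before stage40 ✓
(stage38, stage45): stage38 before stage45 ✓
(stage39, stage38): stage39 before stage38 ✓
(stage39, stage40): stage39 before stage40 ✓
(stage39, stage41): stage39 before stage41 ✓
(stage39, stage45): stage39 before stage45 ✓
(stage39, stage50): stage39 before stage50 ✓
(stage42, stage38): stage42 before stage38 ✓
(stage42, stage40): stage42 before stage40 ✓
(stage42, stage45): stage42 before stage45 ✓
(stage44, stage38): stage44 before stage38 ✓
(stage44, stage40): stage44 before stage40 ✓
(stage44, stage45): stage44 before stage45 ✓
(stage48, stage40): stage48 before stage40 ✓
(stage48, stage45): stage48 before stage45 ✓
(stage49, stage40): stage49 before stage40 ✓
(stage49, stage45): stage49 before stage45 ✓
(stage51, stage38): stage51 before stage38 ✓
(stage51, stage40): stage51 before stage40 ✓
(stage51, stage41): stage51 before stage41 ✓
(stage51, stage43): stage51 before stage43 ✓
(stage51, stage44): stage51 before stage44 ✓
(stage51, stage45): stage51 before stage45 ✓
(stage51, stage50): stage51 before stage50 ✓
Count: 24.

24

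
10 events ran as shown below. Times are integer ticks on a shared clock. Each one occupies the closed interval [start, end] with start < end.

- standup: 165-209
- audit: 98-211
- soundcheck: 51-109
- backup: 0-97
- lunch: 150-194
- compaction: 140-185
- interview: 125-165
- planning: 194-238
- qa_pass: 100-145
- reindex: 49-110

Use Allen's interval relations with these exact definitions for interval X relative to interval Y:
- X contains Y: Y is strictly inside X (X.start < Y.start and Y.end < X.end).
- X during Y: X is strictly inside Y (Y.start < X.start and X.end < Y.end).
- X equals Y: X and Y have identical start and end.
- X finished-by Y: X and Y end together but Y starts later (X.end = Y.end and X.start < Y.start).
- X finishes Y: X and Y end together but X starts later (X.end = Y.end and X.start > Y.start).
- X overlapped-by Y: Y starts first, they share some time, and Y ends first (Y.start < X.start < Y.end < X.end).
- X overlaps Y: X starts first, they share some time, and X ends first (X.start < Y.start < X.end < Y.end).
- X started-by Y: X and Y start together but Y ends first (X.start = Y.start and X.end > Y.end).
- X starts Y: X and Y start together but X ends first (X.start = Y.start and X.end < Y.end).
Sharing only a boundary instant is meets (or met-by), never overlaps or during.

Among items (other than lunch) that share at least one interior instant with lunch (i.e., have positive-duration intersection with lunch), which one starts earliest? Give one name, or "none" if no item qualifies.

Target lunch = [150, 194].
audit [98, 211] → contains → candidate.
backup [0, 97] → before → excluded.
compaction [140, 185] → overlaps → candidate.
interview [125, 165] → overlaps → candidate.
planning [194, 238] → met-by → excluded.
qa_pass [100, 145] → before → excluded.
reindex [49, 110] → before → excluded.
soundcheck [51, 109] → before → excluded.
standup [165, 209] → overlapped-by → candidate.
Among candidates, earliest start is 98 → audit.

audit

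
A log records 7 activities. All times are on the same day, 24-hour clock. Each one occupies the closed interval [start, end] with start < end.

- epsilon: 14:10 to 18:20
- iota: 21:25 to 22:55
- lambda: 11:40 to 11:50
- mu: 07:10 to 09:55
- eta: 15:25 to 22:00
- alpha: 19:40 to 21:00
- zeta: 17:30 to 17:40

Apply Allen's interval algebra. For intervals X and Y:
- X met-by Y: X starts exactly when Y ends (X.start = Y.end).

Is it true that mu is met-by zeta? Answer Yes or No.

mu = [07:10, 09:55], zeta = [17:30, 17:40].
Actual relation of mu to zeta: before.
Asked whether 'met-by' holds → No.

No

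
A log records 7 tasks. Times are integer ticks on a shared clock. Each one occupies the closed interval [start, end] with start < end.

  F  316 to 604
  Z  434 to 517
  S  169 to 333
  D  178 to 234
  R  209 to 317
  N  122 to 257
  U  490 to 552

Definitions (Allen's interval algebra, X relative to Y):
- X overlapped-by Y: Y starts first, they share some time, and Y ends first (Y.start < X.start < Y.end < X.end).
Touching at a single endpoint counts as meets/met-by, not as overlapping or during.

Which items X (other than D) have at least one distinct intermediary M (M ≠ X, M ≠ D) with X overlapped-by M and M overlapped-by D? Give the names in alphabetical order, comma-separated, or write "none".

F

Target D = [178, 234].
Intermediaries M with M overlapped-by D: R.
Via R — items with X overlapped-by R: F.
Union: F.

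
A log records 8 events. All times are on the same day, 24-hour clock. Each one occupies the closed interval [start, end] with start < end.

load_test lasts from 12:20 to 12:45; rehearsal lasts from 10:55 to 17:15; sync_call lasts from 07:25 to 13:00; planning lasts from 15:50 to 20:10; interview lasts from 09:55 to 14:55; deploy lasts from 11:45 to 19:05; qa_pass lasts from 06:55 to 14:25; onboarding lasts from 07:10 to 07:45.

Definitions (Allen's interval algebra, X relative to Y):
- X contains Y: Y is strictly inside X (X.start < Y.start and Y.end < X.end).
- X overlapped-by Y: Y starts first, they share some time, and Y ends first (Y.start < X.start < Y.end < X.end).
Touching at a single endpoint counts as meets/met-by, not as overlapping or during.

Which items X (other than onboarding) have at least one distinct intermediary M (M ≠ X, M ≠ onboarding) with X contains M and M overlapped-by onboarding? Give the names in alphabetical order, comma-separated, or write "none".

qa_pass

Target onboarding = [07:10, 07:45].
Intermediaries M with M overlapped-by onboarding: sync_call.
Via sync_call — items with X contains sync_call: qa_pass.
Union: qa_pass.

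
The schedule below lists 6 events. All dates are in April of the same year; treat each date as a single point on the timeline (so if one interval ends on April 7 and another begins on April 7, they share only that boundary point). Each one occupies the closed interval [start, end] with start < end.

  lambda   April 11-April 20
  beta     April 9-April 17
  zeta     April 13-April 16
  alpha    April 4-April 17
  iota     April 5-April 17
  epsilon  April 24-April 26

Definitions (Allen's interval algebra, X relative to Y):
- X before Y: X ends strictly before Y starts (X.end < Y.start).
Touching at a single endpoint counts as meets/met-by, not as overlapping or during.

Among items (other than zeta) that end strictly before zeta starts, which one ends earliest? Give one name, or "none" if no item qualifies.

Target zeta = [April 13, April 16].
alpha [April 4, April 17] → contains → excluded.
beta [April 9, April 17] → contains → excluded.
epsilon [April 24, April 26] → after → excluded.
iota [April 5, April 17] → contains → excluded.
lambda [April 11, April 20] → contains → excluded.
No candidates → none.

none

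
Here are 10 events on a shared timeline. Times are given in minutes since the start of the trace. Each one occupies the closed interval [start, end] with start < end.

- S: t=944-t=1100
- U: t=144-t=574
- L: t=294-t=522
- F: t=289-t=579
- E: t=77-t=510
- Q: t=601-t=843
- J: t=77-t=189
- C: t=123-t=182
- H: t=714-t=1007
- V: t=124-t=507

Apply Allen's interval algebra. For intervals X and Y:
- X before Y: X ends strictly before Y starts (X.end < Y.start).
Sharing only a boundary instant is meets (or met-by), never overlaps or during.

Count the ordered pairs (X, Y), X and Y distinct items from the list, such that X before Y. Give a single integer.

Checking all 90 ordered pairs for relation 'before'; matching pairs in alphabetical order:
(C, F): C before F ✓
(C, H): C before H ✓
(C, L): C before L ✓
(C, Q): C before Q ✓
(C, S): C before S ✓
(E, H): E before H ✓
(E, Q): E before Q ✓
(E, S): E before S ✓
(F, H): F before H ✓
(F, Q): F before Q ✓
(F, S): F before S ✓
(J, F): J before F ✓
(J, H): J before H ✓
(J, L): J before L ✓
(J, Q): J before Q ✓
(J, S): J before S ✓
(L, H): L before H ✓
(L, Q): L before Q ✓
(L, S): L before S ✓
(Q, S): Q before S ✓
(U, H): U before H ✓
(U, Q): U before Q ✓
(U, S): U before S ✓
(V, H): V before H ✓
... plus 2 further pairs not listed.
Count: 26.

26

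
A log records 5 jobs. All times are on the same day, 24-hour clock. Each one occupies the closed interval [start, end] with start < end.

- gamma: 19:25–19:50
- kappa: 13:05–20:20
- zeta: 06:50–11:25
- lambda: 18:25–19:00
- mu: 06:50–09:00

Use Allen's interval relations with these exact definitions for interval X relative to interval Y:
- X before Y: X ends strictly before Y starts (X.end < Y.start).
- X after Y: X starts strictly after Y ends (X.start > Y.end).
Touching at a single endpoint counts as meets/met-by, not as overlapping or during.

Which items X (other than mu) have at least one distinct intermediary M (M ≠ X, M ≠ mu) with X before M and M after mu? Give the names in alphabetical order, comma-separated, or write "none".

lambda, zeta

Target mu = [06:50, 09:00].
Intermediaries M with M after mu: gamma, kappa, lambda.
Via gamma — items with X before gamma: lambda, zeta.
Via kappa — items with X before kappa: zeta.
Via lambda — items with X before lambda: zeta.
Union: lambda, zeta.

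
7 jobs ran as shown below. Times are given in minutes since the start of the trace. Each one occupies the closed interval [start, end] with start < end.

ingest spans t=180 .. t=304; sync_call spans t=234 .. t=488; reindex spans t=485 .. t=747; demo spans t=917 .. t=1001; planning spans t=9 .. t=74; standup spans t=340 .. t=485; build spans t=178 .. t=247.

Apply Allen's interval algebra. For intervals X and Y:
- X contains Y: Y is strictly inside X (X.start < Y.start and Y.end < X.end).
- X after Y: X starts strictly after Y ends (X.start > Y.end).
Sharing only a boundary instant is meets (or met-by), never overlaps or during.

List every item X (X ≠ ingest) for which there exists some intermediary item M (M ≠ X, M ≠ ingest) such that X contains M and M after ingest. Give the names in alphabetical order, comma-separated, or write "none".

sync_call

Target ingest = [t=180, t=304].
Intermediaries M with M after ingest: demo, reindex, standup.
Via demo — items with X contains demo: none.
Via reindex — items with X contains reindex: none.
Via standup — items with X contains standup: sync_call.
Union: sync_call.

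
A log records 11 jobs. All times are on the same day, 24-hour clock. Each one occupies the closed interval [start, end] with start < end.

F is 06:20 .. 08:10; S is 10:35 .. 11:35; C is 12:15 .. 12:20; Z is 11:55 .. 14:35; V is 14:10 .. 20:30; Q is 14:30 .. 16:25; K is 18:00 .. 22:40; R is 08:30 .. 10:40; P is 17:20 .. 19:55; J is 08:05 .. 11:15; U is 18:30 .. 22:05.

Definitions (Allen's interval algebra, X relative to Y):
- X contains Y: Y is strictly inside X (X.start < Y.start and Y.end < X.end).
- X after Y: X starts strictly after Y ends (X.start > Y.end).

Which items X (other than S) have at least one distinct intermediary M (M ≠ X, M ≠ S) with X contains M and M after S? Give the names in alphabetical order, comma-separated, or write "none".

Target S = [10:35, 11:35].
Intermediaries M with M after S: C, K, P, Q, U, V, Z.
Via C — items with X contains C: Z.
Via K — items with X contains K: none.
Via P — items with X contains P: V.
Via Q — items with X contains Q: V.
Via U — items with X contains U: K.
Via V — items with X contains V: none.
Via Z — items with X contains Z: none.
Union: K, V, Z.

K, V, Z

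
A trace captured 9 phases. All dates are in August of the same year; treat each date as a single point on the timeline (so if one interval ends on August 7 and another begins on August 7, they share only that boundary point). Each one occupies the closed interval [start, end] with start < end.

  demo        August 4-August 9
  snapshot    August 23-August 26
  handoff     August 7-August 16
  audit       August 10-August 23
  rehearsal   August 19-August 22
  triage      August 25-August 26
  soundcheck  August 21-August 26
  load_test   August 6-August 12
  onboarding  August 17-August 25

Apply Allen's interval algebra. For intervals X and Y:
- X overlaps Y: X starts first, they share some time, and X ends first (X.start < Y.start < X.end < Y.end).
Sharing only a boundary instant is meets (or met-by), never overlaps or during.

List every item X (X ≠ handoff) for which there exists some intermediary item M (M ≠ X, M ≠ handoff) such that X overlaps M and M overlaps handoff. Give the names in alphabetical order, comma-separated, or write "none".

demo

Target handoff = [August 7, August 16].
Intermediaries M with M overlaps handoff: demo, load_test.
Via demo — items with X overlaps demo: none.
Via load_test — items with X overlaps load_test: demo.
Union: demo.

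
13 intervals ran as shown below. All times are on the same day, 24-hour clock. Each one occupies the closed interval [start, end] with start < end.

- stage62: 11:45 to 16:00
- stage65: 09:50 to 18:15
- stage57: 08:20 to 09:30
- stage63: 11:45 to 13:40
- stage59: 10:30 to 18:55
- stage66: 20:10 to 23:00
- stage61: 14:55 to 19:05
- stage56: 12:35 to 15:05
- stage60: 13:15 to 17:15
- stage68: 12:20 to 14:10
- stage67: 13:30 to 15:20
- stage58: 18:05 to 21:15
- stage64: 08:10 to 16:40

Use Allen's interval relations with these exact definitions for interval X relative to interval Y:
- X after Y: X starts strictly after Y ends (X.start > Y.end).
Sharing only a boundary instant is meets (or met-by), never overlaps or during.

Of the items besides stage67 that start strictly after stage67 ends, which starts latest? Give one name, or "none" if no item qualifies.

stage66

Target stage67 = [13:30, 15:20].
stage56 [12:35, 15:05] → overlaps → excluded.
stage57 [08:20, 09:30] → before → excluded.
stage58 [18:05, 21:15] → after → candidate.
stage59 [10:30, 18:55] → contains → excluded.
stage60 [13:15, 17:15] → contains → excluded.
stage61 [14:55, 19:05] → overlapped-by → excluded.
stage62 [11:45, 16:00] → contains → excluded.
stage63 [11:45, 13:40] → overlaps → excluded.
stage64 [08:10, 16:40] → contains → excluded.
stage65 [09:50, 18:15] → contains → excluded.
stage66 [20:10, 23:00] → after → candidate.
stage68 [12:20, 14:10] → overlaps → excluded.
Among candidates, latest start is 20:10 → stage66.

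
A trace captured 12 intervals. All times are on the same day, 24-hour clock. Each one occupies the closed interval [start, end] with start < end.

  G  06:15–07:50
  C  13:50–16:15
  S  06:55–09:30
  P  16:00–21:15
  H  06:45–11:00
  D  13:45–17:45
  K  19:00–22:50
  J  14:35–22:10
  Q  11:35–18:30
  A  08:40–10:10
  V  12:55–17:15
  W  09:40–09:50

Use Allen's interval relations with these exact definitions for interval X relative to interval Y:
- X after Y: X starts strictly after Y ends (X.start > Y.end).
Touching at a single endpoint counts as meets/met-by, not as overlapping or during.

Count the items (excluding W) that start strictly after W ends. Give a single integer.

Target W = [09:40, 09:50].
A [08:40, 10:10] → contains → no.
C [13:50, 16:15] → after → counts.
D [13:45, 17:45] → after → counts.
G [06:15, 07:50] → before → no.
H [06:45, 11:00] → contains → no.
J [14:35, 22:10] → after → counts.
K [19:00, 22:50] → after → counts.
P [16:00, 21:15] → after → counts.
Q [11:35, 18:30] → after → counts.
S [06:55, 09:30] → before → no.
V [12:55, 17:15] → after → counts.
Total: 7.

7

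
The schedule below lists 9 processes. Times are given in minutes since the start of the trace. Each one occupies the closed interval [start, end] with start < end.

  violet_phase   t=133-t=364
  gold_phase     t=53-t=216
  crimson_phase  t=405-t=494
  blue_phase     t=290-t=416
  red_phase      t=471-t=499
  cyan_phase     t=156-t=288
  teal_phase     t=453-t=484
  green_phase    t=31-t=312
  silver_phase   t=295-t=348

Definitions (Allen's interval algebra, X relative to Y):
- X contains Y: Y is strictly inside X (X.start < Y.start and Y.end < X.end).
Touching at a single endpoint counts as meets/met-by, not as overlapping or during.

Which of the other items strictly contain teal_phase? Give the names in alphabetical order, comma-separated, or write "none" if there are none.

crimson_phase

Target teal_phase = [t=453, t=484].
blue_phase [t=290, t=416] → before → no.
crimson_phase [t=405, t=494] → contains → yes.
cyan_phase [t=156, t=288] → before → no.
gold_phase [t=53, t=216] → before → no.
green_phase [t=31, t=312] → before → no.
red_phase [t=471, t=499] → overlapped-by → no.
silver_phase [t=295, t=348] → before → no.
violet_phase [t=133, t=364] → before → no.
Result: crimson_phase.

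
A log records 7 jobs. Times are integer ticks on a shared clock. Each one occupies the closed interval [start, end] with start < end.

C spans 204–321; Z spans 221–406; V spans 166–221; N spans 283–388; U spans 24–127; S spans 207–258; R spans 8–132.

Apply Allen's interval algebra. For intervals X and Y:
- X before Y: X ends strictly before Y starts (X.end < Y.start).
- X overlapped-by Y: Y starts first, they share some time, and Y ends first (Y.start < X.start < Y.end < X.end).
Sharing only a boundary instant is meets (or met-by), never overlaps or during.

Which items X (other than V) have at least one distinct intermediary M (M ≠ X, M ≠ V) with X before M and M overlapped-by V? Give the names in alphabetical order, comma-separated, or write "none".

Target V = [166, 221].
Intermediaries M with M overlapped-by V: C, S.
Via C — items with X before C: R, U.
Via S — items with X before S: R, U.
Union: R, U.

R, U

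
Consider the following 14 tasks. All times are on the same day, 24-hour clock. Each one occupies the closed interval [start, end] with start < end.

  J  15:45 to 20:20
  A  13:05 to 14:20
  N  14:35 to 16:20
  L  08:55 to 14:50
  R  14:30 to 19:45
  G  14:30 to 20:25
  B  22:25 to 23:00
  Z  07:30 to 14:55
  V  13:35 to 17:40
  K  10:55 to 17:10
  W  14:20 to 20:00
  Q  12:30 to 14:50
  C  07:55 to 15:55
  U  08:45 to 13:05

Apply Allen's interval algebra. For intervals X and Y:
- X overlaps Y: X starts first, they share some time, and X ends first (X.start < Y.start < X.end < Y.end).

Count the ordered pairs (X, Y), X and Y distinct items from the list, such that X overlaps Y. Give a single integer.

Checking all 182 ordered pairs for relation 'overlaps'; matching pairs in alphabetical order:
(A, V): A overlaps V ✓
(C, G): C overlaps G ✓
(C, J): C overlaps J ✓
(C, K): C overlaps K ✓
(C, N): C overlaps N ✓
(C, R): C overlaps R ✓
(C, V): C overlaps V ✓
(C, W): C overlaps W ✓
(K, G): K overlaps G ✓
(K, J): K overlaps J ✓
(K, R): K overlaps R ✓
(K, V): K overlaps V ✓
(K, W): K overlaps W ✓
(L, G): L overlaps G ✓
(L, K): L overlaps K ✓
(L, N): L overlaps N ✓
(L, R): L overlaps R ✓
(L, V): L overlaps V ✓
(L, W): L overlaps W ✓
(N, J): N overlaps J ✓
(Q, G): Q overlaps G ✓
(Q, N): Q overlaps N ✓
(Q, R): Q overlaps R ✓
(Q, V): Q overlaps V ✓
... plus 18 further pairs not listed.
Count: 42.

42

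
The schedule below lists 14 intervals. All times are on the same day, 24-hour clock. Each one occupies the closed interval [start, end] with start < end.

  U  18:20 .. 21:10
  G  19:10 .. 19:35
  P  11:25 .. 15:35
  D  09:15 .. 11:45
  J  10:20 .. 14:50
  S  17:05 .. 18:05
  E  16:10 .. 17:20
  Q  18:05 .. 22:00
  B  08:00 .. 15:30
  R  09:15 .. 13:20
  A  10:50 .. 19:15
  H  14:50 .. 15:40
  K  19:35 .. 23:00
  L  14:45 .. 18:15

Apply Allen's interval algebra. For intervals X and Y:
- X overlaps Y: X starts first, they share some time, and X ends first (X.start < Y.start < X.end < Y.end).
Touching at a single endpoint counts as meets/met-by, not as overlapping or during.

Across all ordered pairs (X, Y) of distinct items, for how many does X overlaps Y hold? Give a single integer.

22

Checking all 182 ordered pairs for relation 'overlaps'; matching pairs in alphabetical order:
(A, G): A overlaps G ✓
(A, Q): A overlaps Q ✓
(A, U): A overlaps U ✓
(B, A): B overlaps A ✓
(B, H): B overlaps H ✓
(B, L): B overlaps L ✓
(B, P): B overlaps P ✓
(D, A): D overlaps A ✓
(D, J): D overlaps J ✓
(D, P): D overlaps P ✓
(E, S): E overlaps S ✓
(J, A): J overlaps A ✓
(J, L): J overlaps L ✓
(J, P): J overlaps P ✓
(L, Q): L overlaps Q ✓
(P, H): P overlaps H ✓
(P, L): P overlaps L ✓
(Q, K): Q overlaps K ✓
(R, A): R overlaps A ✓
(R, J): R overlaps J ✓
(R, P): R overlaps P ✓
(U, K): U overlaps K ✓
Count: 22.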